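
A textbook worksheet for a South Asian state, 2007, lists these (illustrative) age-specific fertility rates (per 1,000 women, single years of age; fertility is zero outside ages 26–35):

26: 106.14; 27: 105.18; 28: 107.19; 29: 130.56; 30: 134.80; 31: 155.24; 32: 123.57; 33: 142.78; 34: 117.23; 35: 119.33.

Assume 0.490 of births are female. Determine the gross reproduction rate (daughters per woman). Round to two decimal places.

0.61

Proportion female at birth = 0.490.
Sum of ASFRs = 106.14 + 105.18 + 107.19 + 130.56 + 134.80 + 155.24 + 123.57 + 142.78 + 117.23 + 119.33 = 1242.02
TFR = 1242.02 / 1000 = 1.24202
GRR = 0.490 × 1.24202 = 0.60859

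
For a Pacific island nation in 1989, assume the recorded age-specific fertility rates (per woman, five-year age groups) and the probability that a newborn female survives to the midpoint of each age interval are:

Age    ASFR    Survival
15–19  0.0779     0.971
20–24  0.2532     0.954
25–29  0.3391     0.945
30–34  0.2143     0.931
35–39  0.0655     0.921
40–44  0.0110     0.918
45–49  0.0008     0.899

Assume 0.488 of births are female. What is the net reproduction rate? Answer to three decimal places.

2.216

Proportion female at birth = 0.488.
Each age group contributes 5 × ASFR × survival:
  15–19: 5 × 0.0779 × 0.971 = 0.37820
  20–24: 5 × 0.2532 × 0.954 = 1.20776
  25–29: 5 × 0.3391 × 0.945 = 1.60225
  30–34: 5 × 0.2143 × 0.931 = 0.99757
  35–39: 5 × 0.0655 × 0.921 = 0.30163
  40–44: 5 × 0.0110 × 0.918 = 0.05049
  45–49: 5 × 0.0008 × 0.899 = 0.00360
Sum = 4.54150
NRR = 0.488 × 4.54150 = 2.21625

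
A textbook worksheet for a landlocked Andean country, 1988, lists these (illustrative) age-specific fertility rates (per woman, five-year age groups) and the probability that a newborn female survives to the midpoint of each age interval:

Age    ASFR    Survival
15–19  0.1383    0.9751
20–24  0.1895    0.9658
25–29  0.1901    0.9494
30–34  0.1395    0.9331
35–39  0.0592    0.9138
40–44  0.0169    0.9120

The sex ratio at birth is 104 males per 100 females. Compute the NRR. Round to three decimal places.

Proportion female at birth = 100 / (100 + 104) = 0.49020.
Survival-weighted fertility by age (5·fₓ·Sₓ):
  15–19: 5 × 0.1383 × 0.9751 = 0.67428
  20–24: 5 × 0.1895 × 0.9658 = 0.91510
  25–29: 5 × 0.1901 × 0.9494 = 0.90240
  30–34: 5 × 0.1395 × 0.9331 = 0.65084
  35–39: 5 × 0.0592 × 0.9138 = 0.27048
  40–44: 5 × 0.0169 × 0.9120 = 0.07706
Sum = 3.49016
NRR = 0.49020 × 3.49016 = 1.71088
An NRR exceeding 1 indicates intrinsic growth under these rates.

1.711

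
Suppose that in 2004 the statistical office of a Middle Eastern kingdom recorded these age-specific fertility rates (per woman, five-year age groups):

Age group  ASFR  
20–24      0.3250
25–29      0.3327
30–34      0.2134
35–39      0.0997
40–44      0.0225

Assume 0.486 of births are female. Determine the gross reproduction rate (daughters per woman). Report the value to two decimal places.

2.41

Proportion female at birth = 0.486.
Sum of ASFRs = 0.3250 + 0.3327 + 0.2134 + 0.0997 + 0.0225 = 0.9933
TFR = 5 × 0.9933 = 4.9665
GRR = 0.486 × 4.9665 = 2.41372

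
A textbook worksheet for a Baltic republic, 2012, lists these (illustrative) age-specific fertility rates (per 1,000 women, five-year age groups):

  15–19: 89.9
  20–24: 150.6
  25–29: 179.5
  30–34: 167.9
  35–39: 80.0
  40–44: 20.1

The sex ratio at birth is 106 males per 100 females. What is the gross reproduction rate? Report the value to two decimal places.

1.67

Proportion female at birth = 100 / (100 + 106) = 0.48544.
Sum of ASFRs = 89.9 + 150.6 + 179.5 + 167.9 + 80.0 + 20.1 = 688.0
TFR = 5 × 688.0 / 1000 = 3.44
GRR = 0.48544 × 3.44 = 1.66991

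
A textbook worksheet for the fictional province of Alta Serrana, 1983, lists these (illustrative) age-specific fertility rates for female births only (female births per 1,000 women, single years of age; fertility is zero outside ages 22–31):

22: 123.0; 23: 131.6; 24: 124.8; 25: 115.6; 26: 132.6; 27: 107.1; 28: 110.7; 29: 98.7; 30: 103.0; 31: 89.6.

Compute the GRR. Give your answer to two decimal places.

Sum of female ASFRs = 123.0 + 131.6 + 124.8 + 115.6 + 132.6 + 107.1 + 110.7 + 98.7 + 103.0 + 89.6 = 1136.7
GRR = 1136.7 / 1000 = 1.1367

1.14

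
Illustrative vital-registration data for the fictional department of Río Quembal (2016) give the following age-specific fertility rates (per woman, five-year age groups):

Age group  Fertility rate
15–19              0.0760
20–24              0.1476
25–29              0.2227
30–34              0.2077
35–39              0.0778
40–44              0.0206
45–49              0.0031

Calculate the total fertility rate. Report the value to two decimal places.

Sum of ASFRs = 0.0760 + 0.1476 + 0.2227 + 0.2077 + 0.0778 + 0.0206 + 0.0031 = 0.7555
TFR = 5 × 0.7555 = 3.7775

3.78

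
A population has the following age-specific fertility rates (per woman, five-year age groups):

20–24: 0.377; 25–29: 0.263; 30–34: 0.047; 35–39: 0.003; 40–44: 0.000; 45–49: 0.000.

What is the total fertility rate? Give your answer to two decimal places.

Sum of ASFRs = 0.377 + 0.263 + 0.047 + 0.003 + 0.000 + 0.000 = 0.690
TFR = 5 × 0.690 = 3.45

3.45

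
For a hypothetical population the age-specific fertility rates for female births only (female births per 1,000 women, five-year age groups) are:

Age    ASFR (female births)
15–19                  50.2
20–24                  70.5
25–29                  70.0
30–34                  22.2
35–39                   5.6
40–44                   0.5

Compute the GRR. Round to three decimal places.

Sum of female ASFRs = 50.2 + 70.5 + 70.0 + 22.2 + 5.6 + 0.5 = 219.0
GRR = 5 × 219.0 / 1000 = 1.095

1.095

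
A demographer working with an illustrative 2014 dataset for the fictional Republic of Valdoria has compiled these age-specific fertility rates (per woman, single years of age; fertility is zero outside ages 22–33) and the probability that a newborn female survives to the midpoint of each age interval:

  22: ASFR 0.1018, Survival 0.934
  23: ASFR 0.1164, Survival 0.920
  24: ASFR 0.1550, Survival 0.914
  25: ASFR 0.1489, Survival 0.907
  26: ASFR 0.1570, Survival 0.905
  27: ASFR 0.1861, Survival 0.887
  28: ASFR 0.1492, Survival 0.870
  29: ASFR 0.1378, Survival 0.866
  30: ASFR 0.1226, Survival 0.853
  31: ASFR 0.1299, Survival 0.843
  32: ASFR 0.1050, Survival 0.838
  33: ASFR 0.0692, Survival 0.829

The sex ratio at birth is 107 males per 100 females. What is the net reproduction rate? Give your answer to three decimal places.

0.674

Proportion female at birth = 100 / (100 + 107) = 0.48309.
Survival-weighted fertility by age (1·fₓ·Sₓ):
  22: 1 × 0.1018 × 0.934 = 0.09508
  23: 1 × 0.1164 × 0.920 = 0.10709
  24: 1 × 0.1550 × 0.914 = 0.14167
  25: 1 × 0.1489 × 0.907 = 0.13505
  26: 1 × 0.1570 × 0.905 = 0.14209
  27: 1 × 0.1861 × 0.887 = 0.16507
  28: 1 × 0.1492 × 0.870 = 0.12980
  29: 1 × 0.1378 × 0.866 = 0.11933
  30: 1 × 0.1226 × 0.853 = 0.10458
  31: 1 × 0.1299 × 0.843 = 0.10951
  32: 1 × 0.1050 × 0.838 = 0.08799
  33: 1 × 0.0692 × 0.829 = 0.05737
Sum = 1.39463
NRR = 0.48309 × 1.39463 = 0.67373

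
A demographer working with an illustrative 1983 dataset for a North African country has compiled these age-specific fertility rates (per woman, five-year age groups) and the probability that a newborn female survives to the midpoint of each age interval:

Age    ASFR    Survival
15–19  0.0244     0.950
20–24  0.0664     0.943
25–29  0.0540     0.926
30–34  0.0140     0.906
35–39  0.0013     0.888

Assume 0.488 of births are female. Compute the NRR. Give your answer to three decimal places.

Proportion female at birth = 0.488.
Weighting each age-specific rate by interval width and survival:
  15–19: 5 × 0.0244 × 0.950 = 0.11590
  20–24: 5 × 0.0664 × 0.943 = 0.31308
  25–29: 5 × 0.0540 × 0.926 = 0.25002
  30–34: 5 × 0.0140 × 0.906 = 0.06342
  35–39: 5 × 0.0013 × 0.888 = 0.00577
Sum = 0.74819
NRR = 0.488 × 0.74819 = 0.36512
An NRR under 1 implies long-run decline under these rates.

0.365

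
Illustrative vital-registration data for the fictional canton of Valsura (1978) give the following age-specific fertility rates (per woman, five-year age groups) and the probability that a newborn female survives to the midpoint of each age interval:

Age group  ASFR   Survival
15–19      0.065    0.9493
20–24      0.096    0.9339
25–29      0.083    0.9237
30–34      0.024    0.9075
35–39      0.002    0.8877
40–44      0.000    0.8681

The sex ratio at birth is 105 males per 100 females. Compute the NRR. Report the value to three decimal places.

Proportion female at birth = 100 / (100 + 105) = 0.48780.
Per-age-group product (5 × ASFR × survival probability):
  15–19: 5 × 0.065 × 0.9493 = 0.30852
  20–24: 5 × 0.096 × 0.9339 = 0.44827
  25–29: 5 × 0.083 × 0.9237 = 0.38334
  30–34: 5 × 0.024 × 0.9075 = 0.10890
  35–39: 5 × 0.002 × 0.8877 = 0.00888
  40–44: 5 × 0.000 × 0.8681 = 0.00000
Sum = 1.25791
NRR = 0.48780 × 1.25791 = 0.61361
NRR < 1, so the cohort does not fully replace itself.

0.614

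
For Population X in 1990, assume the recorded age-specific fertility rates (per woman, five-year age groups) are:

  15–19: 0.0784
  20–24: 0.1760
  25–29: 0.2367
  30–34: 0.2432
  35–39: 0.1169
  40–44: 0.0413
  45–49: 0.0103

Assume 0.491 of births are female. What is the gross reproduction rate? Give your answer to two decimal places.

2.22

Proportion female at birth = 0.491.
Sum of ASFRs = 0.0784 + 0.1760 + 0.2367 + 0.2432 + 0.1169 + 0.0413 + 0.0103 = 0.9028
TFR = 5 × 0.9028 = 4.514
GRR = 0.491 × 4.514 = 2.21637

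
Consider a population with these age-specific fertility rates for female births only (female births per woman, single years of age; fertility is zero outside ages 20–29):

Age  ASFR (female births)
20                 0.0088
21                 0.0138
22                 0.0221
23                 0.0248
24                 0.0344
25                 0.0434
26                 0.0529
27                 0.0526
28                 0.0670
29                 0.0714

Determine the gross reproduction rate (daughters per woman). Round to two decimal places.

0.39

Sum of female ASFRs = 0.0088 + 0.0138 + 0.0221 + 0.0248 + 0.0344 + 0.0434 + 0.0529 + 0.0526 + 0.0670 + 0.0714 = 0.3912
GRR = 0.3912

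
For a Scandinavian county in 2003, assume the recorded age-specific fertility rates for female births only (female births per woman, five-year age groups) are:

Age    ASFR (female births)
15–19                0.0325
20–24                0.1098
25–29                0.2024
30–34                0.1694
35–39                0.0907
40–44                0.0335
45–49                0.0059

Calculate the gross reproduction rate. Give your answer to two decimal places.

Sum of female ASFRs = 0.0325 + 0.1098 + 0.2024 + 0.1694 + 0.0907 + 0.0335 + 0.0059 = 0.6442
GRR = 5 × 0.6442 = 3.221

3.22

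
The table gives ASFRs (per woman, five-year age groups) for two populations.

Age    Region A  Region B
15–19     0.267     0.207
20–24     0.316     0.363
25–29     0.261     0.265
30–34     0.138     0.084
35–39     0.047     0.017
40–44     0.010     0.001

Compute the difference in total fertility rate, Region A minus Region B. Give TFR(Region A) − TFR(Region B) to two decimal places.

Region A:
  Sum of ASFRs = 0.267 + 0.316 + 0.261 + 0.138 + 0.047 + 0.010 = 1.039
  TFR = 5 × 1.039 = 5.195
Region B:
  Sum of ASFRs = 0.207 + 0.363 + 0.265 + 0.084 + 0.017 + 0.001 = 0.937
  TFR = 5 × 0.937 = 4.685
Difference = 5.195 − 4.685 = 0.51

0.51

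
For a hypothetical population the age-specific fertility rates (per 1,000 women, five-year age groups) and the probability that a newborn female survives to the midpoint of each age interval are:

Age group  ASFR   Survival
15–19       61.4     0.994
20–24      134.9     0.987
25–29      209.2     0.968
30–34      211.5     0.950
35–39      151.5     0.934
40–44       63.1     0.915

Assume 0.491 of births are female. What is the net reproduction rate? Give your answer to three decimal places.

1.956

Proportion female at birth = 0.491.
Survival-weighted fertility by age (5·fₓ·Sₓ):
  15–19: 5 × 61.4/1000 × 0.994 = 0.30516
  20–24: 5 × 134.9/1000 × 0.987 = 0.66573
  25–29: 5 × 209.2/1000 × 0.968 = 1.01253
  30–34: 5 × 211.5/1000 × 0.950 = 1.00463
  35–39: 5 × 151.5/1000 × 0.934 = 0.70751
  40–44: 5 × 63.1/1000 × 0.915 = 0.28868
Sum = 3.98424
NRR = 0.491 × 3.98424 = 1.95626
An NRR exceeding 1 indicates intrinsic growth under these rates.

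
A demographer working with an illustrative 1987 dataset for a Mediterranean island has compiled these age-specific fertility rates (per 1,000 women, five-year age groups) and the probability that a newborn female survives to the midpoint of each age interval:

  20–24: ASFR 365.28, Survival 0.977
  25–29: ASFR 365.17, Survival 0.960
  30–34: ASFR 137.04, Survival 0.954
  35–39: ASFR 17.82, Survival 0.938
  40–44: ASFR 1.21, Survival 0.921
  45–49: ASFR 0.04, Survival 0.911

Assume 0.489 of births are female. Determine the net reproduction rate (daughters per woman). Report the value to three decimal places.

2.093

Proportion female at birth = 0.489.
Survival-weighted fertility by age (5·fₓ·Sₓ):
  20–24: 5 × 365.28/1000 × 0.977 = 1.78439
  25–29: 5 × 365.17/1000 × 0.960 = 1.75282
  30–34: 5 × 137.04/1000 × 0.954 = 0.65368
  35–39: 5 × 17.82/1000 × 0.938 = 0.08358
  40–44: 5 × 1.21/1000 × 0.921 = 0.00557
  45–49: 5 × 0.04/1000 × 0.911 = 0.00018
Sum = 4.28022
NRR = 0.489 × 4.28022 = 2.09303
NRR > 1, so each generation more than replaces itself.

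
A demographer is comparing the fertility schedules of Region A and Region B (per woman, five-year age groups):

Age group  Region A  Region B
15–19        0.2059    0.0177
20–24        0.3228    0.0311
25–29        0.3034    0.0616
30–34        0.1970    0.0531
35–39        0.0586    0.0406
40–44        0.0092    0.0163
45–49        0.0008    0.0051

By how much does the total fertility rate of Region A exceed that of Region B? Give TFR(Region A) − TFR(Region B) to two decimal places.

4.36

Region A:
  Sum of ASFRs = 0.2059 + 0.3228 + 0.3034 + 0.1970 + 0.0586 + 0.0092 + 0.0008 = 1.0977
  TFR = 5 × 1.0977 = 5.4885
Region B:
  Sum of ASFRs = 0.0177 + 0.0311 + 0.0616 + 0.0531 + 0.0406 + 0.0163 + 0.0051 = 0.2255
  TFR = 5 × 0.2255 = 1.1275
Difference = 5.4885 − 1.1275 = 4.361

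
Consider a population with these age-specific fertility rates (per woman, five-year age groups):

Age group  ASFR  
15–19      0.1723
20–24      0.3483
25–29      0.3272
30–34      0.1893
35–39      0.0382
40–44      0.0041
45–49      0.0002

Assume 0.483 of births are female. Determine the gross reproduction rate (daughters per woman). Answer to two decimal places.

Proportion female at birth = 0.483.
Sum of ASFRs = 0.1723 + 0.3483 + 0.3272 + 0.1893 + 0.0382 + 0.0041 + 0.0002 = 1.0796
TFR = 5 × 1.0796 = 5.398
GRR = 0.483 × 5.398 = 2.60723

2.61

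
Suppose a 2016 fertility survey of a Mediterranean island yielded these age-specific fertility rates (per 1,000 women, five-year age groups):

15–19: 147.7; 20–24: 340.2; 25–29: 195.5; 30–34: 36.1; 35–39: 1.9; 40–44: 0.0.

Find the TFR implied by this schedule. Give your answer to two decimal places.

Sum of ASFRs = 147.7 + 340.2 + 195.5 + 36.1 + 1.9 + 0.0 = 721.4
TFR = 5 × 721.4 / 1000 = 3.607

3.61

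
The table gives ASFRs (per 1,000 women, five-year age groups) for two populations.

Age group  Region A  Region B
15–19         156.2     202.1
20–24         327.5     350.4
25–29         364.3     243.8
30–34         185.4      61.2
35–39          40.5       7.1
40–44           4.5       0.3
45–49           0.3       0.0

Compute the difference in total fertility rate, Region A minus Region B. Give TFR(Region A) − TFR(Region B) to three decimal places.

Region A:
  Sum of ASFRs = 156.2 + 327.5 + 364.3 + 185.4 + 40.5 + 4.5 + 0.3 = 1078.7
  TFR = 5 × 1078.7 / 1000 = 5.3935
Region B:
  Sum of ASFRs = 202.1 + 350.4 + 243.8 + 61.2 + 7.1 + 0.3 + 0.0 = 864.9
  TFR = 5 × 864.9 / 1000 = 4.3245
Difference = 5.3935 − 4.3245 = 1.069

1.069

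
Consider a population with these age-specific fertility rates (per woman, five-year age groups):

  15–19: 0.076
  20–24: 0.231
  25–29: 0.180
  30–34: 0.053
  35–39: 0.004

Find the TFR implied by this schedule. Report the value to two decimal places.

Sum of ASFRs = 0.076 + 0.231 + 0.180 + 0.053 + 0.004 = 0.544
TFR = 5 × 0.544 = 2.72

2.72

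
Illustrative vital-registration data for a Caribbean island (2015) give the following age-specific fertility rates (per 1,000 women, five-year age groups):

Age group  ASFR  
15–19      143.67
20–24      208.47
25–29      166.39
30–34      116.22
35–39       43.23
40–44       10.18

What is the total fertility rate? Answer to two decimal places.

Sum of ASFRs = 143.67 + 208.47 + 166.39 + 116.22 + 43.23 + 10.18 = 688.16
TFR = 5 × 688.16 / 1000 = 3.4408

3.44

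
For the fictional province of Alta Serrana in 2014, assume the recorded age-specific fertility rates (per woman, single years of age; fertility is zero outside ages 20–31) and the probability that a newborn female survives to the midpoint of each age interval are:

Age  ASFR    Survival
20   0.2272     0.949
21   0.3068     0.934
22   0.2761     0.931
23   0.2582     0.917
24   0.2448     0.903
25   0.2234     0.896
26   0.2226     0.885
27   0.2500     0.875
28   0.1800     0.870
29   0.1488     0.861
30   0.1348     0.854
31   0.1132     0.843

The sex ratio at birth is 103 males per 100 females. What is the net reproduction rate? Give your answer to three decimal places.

Proportion female at birth = 100 / (100 + 103) = 0.49261.
Each age group contributes 1 × ASFR × survival:
  20: 1 × 0.2272 × 0.949 = 0.21561
  21: 1 × 0.3068 × 0.934 = 0.28655
  22: 1 × 0.2761 × 0.931 = 0.25705
  23: 1 × 0.2582 × 0.917 = 0.23677
  24: 1 × 0.2448 × 0.903 = 0.22105
  25: 1 × 0.2234 × 0.896 = 0.20017
  26: 1 × 0.2226 × 0.885 = 0.19700
  27: 1 × 0.2500 × 0.875 = 0.21875
  28: 1 × 0.1800 × 0.870 = 0.15660
  29: 1 × 0.1488 × 0.861 = 0.12812
  30: 1 × 0.1348 × 0.854 = 0.11512
  31: 1 × 0.1132 × 0.843 = 0.09543
Sum = 2.32822
NRR = 0.49261 × 2.32822 = 1.14690
An NRR exceeding 1 indicates intrinsic growth under these rates.

1.147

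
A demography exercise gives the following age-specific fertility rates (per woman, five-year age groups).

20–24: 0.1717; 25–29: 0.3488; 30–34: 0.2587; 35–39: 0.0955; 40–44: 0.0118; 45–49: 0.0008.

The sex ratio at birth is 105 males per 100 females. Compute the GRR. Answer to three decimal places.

2.164

Proportion female at birth = 100 / (100 + 105) = 0.48780.
Sum of ASFRs = 0.1717 + 0.3488 + 0.2587 + 0.0955 + 0.0118 + 0.0008 = 0.8873
TFR = 5 × 0.8873 = 4.4365
GRR = 0.48780 × 4.4365 = 2.16412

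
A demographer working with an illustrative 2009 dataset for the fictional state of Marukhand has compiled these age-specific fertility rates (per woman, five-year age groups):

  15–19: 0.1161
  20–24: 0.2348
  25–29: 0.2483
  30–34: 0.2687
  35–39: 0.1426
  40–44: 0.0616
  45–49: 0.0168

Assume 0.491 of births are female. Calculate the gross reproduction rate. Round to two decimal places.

2.67

Proportion female at birth = 0.491.
Sum of ASFRs = 0.1161 + 0.2348 + 0.2483 + 0.2687 + 0.1426 + 0.0616 + 0.0168 = 1.0889
TFR = 5 × 1.0889 = 5.4445
GRR = 0.491 × 5.4445 = 2.67325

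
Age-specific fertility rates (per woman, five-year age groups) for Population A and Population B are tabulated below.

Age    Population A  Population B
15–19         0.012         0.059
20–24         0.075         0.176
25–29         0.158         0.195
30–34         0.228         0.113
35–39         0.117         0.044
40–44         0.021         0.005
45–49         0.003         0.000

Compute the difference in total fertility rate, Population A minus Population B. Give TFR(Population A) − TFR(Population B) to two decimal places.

0.11

Population A:
  Sum of ASFRs = 0.012 + 0.075 + 0.158 + 0.228 + 0.117 + 0.021 + 0.003 = 0.614
  TFR = 5 × 0.614 = 3.07
Population B:
  Sum of ASFRs = 0.059 + 0.176 + 0.195 + 0.113 + 0.044 + 0.005 + 0.000 = 0.592
  TFR = 5 × 0.592 = 2.96
Difference = 3.07 − 2.96 = 0.11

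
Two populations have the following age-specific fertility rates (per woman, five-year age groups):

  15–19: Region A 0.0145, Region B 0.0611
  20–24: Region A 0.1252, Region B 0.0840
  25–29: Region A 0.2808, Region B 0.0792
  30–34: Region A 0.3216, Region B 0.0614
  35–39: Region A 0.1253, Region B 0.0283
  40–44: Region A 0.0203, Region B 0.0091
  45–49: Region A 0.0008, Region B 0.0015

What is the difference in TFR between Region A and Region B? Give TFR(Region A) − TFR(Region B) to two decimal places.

2.82

Region A:
  Sum of ASFRs = 0.0145 + 0.1252 + 0.2808 + 0.3216 + 0.1253 + 0.0203 + 0.0008 = 0.8885
  TFR = 5 × 0.8885 = 4.4425
Region B:
  Sum of ASFRs = 0.0611 + 0.0840 + 0.0792 + 0.0614 + 0.0283 + 0.0091 + 0.0015 = 0.3246
  TFR = 5 × 0.3246 = 1.623
Difference = 4.4425 − 1.623 = 2.8195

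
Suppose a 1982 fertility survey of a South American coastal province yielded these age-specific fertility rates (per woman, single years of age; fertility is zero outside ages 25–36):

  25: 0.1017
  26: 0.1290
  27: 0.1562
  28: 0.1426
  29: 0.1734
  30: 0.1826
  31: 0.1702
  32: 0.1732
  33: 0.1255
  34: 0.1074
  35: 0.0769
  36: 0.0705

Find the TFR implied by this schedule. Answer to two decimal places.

1.61

Sum of ASFRs = 0.1017 + 0.1290 + 0.1562 + 0.1426 + 0.1734 + 0.1826 + 0.1702 + 0.1732 + 0.1255 + 0.1074 + 0.0769 + 0.0705 = 1.6092
TFR = 1.6092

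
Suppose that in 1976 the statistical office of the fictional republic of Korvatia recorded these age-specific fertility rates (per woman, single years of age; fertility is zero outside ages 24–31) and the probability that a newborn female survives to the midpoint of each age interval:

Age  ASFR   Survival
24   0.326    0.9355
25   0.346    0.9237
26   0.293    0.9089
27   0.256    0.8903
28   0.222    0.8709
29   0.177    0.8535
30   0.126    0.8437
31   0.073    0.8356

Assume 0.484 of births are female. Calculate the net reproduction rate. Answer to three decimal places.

Proportion female at birth = 0.484.
Survival-weighted fertility by age (1·fₓ·Sₓ):
  24: 1 × 0.326 × 0.9355 = 0.30497
  25: 1 × 0.346 × 0.9237 = 0.31960
  26: 1 × 0.293 × 0.9089 = 0.26631
  27: 1 × 0.256 × 0.8903 = 0.22792
  28: 1 × 0.222 × 0.8709 = 0.19334
  29: 1 × 0.177 × 0.8535 = 0.15107
  30: 1 × 0.126 × 0.8437 = 0.10631
  31: 1 × 0.073 × 0.8356 = 0.06100
Sum = 1.63052
NRR = 0.484 × 1.63052 = 0.78917
An NRR under 1 implies long-run decline under these rates.

0.789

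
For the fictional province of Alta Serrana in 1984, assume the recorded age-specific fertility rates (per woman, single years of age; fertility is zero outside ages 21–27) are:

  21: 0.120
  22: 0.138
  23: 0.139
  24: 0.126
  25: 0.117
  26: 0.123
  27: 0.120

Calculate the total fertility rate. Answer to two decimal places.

0.88

Sum of ASFRs = 0.120 + 0.138 + 0.139 + 0.126 + 0.117 + 0.123 + 0.120 = 0.883
TFR = 0.883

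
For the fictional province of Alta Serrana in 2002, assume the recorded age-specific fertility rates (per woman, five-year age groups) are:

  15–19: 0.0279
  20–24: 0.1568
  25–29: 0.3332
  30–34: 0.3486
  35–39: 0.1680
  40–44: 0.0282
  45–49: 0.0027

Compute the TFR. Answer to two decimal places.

5.33

Sum of ASFRs = 0.0279 + 0.1568 + 0.3332 + 0.3486 + 0.1680 + 0.0282 + 0.0027 = 1.0654
TFR = 5 × 1.0654 = 5.327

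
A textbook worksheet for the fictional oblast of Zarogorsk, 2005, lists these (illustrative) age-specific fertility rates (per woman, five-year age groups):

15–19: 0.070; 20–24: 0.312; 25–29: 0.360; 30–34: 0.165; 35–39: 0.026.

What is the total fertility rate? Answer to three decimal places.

4.665

Sum of ASFRs = 0.070 + 0.312 + 0.360 + 0.165 + 0.026 = 0.933
TFR = 5 × 0.933 = 4.665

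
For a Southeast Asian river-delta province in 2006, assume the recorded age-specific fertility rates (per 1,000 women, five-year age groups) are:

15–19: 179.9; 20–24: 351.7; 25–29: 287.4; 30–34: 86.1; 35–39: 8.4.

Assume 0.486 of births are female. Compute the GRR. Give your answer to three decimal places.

Proportion female at birth = 0.486.
Sum of ASFRs = 179.9 + 351.7 + 287.4 + 86.1 + 8.4 = 913.5
TFR = 5 × 913.5 / 1000 = 4.5675
GRR = 0.486 × 4.5675 = 2.21981

2.220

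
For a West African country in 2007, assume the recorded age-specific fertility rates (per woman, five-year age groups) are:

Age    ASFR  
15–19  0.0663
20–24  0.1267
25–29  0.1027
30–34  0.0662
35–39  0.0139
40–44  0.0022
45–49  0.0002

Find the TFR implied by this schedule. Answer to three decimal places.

1.891

Sum of ASFRs = 0.0663 + 0.1267 + 0.1027 + 0.0662 + 0.0139 + 0.0022 + 0.0002 = 0.3782
TFR = 5 × 0.3782 = 1.891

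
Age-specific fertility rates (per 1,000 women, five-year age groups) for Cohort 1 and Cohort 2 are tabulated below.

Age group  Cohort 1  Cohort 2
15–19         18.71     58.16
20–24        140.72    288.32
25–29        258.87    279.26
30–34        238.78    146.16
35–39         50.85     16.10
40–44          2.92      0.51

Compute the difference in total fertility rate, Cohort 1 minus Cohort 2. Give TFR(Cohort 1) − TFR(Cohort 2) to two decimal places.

-0.39

Cohort 1:
  Sum of ASFRs = 18.71 + 140.72 + 258.87 + 238.78 + 50.85 + 2.92 = 710.85
  TFR = 5 × 710.85 / 1000 = 3.55425
Cohort 2:
  Sum of ASFRs = 58.16 + 288.32 + 279.26 + 146.16 + 16.10 + 0.51 = 788.51
  TFR = 5 × 788.51 / 1000 = 3.94255
Difference = 3.55425 − 3.94255 = -0.3883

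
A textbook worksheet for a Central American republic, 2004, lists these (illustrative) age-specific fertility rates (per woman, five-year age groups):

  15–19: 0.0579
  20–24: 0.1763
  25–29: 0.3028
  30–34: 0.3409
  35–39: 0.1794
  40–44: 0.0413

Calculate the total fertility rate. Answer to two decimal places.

Sum of ASFRs = 0.0579 + 0.1763 + 0.3028 + 0.3409 + 0.1794 + 0.0413 = 1.0986
TFR = 5 × 1.0986 = 5.493

5.49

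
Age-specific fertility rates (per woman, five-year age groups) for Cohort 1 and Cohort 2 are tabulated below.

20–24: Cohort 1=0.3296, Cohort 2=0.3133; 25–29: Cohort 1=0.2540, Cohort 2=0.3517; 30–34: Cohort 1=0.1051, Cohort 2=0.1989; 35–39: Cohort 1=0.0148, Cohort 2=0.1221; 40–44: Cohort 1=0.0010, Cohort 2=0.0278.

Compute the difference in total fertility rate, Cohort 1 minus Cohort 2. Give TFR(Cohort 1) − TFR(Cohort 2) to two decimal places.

Cohort 1:
  Sum of ASFRs = 0.3296 + 0.2540 + 0.1051 + 0.0148 + 0.0010 = 0.7045
  TFR = 5 × 0.7045 = 3.5225
Cohort 2:
  Sum of ASFRs = 0.3133 + 0.3517 + 0.1989 + 0.1221 + 0.0278 = 1.0138
  TFR = 5 × 1.0138 = 5.069
Difference = 3.5225 − 5.069 = -1.5465

-1.55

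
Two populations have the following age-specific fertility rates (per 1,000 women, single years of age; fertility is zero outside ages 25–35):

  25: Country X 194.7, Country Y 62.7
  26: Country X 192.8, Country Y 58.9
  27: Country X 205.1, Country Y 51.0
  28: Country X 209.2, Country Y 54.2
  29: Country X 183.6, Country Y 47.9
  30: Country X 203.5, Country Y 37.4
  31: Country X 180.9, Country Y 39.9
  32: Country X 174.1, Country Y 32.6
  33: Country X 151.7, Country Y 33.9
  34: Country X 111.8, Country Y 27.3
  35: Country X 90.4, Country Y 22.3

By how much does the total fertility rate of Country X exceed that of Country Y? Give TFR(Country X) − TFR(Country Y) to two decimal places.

Country X:
  Sum of ASFRs = 194.7 + 192.8 + 205.1 + 209.2 + 183.6 + 203.5 + 180.9 + 174.1 + 151.7 + 111.8 + 90.4 = 1897.8
  TFR = 1897.8 / 1000 = 1.8978
Country Y:
  Sum of ASFRs = 62.7 + 58.9 + 51.0 + 54.2 + 47.9 + 37.4 + 39.9 + 32.6 + 33.9 + 27.3 + 22.3 = 468.1
  TFR = 468.1 / 1000 = 0.4681
Difference = 1.8978 − 0.4681 = 1.4297

1.43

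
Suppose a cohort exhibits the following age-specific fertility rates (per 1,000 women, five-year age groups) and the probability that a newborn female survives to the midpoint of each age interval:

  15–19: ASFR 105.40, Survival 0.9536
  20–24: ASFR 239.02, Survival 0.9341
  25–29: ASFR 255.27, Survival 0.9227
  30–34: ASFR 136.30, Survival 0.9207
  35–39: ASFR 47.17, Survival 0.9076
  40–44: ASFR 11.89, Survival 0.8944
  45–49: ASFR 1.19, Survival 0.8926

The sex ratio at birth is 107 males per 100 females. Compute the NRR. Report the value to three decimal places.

Proportion female at birth = 100 / (100 + 107) = 0.48309.
Weighting each age-specific rate by interval width and survival:
  15–19: 5 × 105.40/1000 × 0.9536 = 0.50255
  20–24: 5 × 239.02/1000 × 0.9341 = 1.11634
  25–29: 5 × 255.27/1000 × 0.9227 = 1.17769
  30–34: 5 × 136.30/1000 × 0.9207 = 0.62746
  35–39: 5 × 47.17/1000 × 0.9076 = 0.21406
  40–44: 5 × 11.89/1000 × 0.8944 = 0.05317
  45–49: 5 × 1.19/1000 × 0.8926 = 0.00531
Sum = 3.69658
NRR = 0.48309 × 3.69658 = 1.78578
With NRR above 1 the population is above replacement fertility.

1.786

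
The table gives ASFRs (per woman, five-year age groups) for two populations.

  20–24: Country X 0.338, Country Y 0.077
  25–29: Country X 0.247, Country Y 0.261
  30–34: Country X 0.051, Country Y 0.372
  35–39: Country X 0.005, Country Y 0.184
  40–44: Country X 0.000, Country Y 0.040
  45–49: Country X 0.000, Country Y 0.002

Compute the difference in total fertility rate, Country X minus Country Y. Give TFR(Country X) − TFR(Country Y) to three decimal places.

Country X:
  Sum of ASFRs = 0.338 + 0.247 + 0.051 + 0.005 + 0.000 + 0.000 = 0.641
  TFR = 5 × 0.641 = 3.205
Country Y:
  Sum of ASFRs = 0.077 + 0.261 + 0.372 + 0.184 + 0.040 + 0.002 = 0.936
  TFR = 5 × 0.936 = 4.68
Difference = 3.205 − 4.68 = -1.475

-1.475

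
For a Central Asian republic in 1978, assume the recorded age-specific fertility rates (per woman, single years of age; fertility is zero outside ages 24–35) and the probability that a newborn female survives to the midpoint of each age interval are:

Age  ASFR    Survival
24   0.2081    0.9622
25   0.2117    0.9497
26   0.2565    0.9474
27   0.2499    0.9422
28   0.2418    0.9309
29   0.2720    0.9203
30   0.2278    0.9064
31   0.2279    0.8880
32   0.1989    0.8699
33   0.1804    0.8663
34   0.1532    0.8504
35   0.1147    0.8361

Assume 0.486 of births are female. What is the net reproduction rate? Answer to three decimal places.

Proportion female at birth = 0.486.
Each age group contributes 1 × ASFR × survival:
  24: 1 × 0.2081 × 0.9622 = 0.20023
  25: 1 × 0.2117 × 0.9497 = 0.20105
  26: 1 × 0.2565 × 0.9474 = 0.24301
  27: 1 × 0.2499 × 0.9422 = 0.23546
  28: 1 × 0.2418 × 0.9309 = 0.22509
  29: 1 × 0.2720 × 0.9203 = 0.25032
  30: 1 × 0.2278 × 0.9064 = 0.20648
  31: 1 × 0.2279 × 0.8880 = 0.20238
  32: 1 × 0.1989 × 0.8699 = 0.17302
  33: 1 × 0.1804 × 0.8663 = 0.15628
  34: 1 × 0.1532 × 0.8504 = 0.13028
  35: 1 × 0.1147 × 0.8361 = 0.09590
Sum = 2.31950
NRR = 0.486 × 2.31950 = 1.12728
An NRR exceeding 1 indicates intrinsic growth under these rates.

1.127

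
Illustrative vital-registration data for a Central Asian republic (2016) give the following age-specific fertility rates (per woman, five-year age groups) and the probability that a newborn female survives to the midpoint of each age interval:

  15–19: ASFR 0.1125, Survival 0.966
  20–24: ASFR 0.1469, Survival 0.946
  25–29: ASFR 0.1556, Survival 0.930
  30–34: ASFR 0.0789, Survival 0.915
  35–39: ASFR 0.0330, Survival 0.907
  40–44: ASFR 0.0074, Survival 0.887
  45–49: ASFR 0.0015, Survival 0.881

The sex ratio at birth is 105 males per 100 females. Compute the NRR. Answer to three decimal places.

1.225

Proportion female at birth = 100 / (100 + 105) = 0.48780.
Each age group contributes 5 × ASFR × survival:
  15–19: 5 × 0.1125 × 0.966 = 0.54338
  20–24: 5 × 0.1469 × 0.946 = 0.69484
  25–29: 5 × 0.1556 × 0.930 = 0.72354
  30–34: 5 × 0.0789 × 0.915 = 0.36097
  35–39: 5 × 0.0330 × 0.907 = 0.14966
  40–44: 5 × 0.0074 × 0.887 = 0.03282
  45–49: 5 × 0.0015 × 0.881 = 0.00661
Sum = 2.51182
NRR = 0.48780 × 2.51182 = 1.22527
With NRR above 1 the population is above replacement fertility.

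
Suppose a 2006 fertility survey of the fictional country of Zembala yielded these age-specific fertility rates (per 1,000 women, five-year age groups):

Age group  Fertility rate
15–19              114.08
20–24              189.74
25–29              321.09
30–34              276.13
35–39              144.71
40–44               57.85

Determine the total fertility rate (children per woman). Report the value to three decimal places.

Sum of ASFRs = 114.08 + 189.74 + 321.09 + 276.13 + 144.71 + 57.85 = 1103.60
TFR = 5 × 1103.60 / 1000 = 5.518

5.518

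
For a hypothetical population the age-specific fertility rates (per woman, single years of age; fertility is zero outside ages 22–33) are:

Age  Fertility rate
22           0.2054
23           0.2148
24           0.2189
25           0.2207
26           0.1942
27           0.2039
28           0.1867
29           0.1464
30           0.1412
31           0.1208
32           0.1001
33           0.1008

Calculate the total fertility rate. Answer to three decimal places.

Sum of ASFRs = 0.2054 + 0.2148 + 0.2189 + 0.2207 + 0.1942 + 0.2039 + 0.1867 + 0.1464 + 0.1412 + 0.1208 + 0.1001 + 0.1008 = 2.0539
TFR = 2.0539

2.054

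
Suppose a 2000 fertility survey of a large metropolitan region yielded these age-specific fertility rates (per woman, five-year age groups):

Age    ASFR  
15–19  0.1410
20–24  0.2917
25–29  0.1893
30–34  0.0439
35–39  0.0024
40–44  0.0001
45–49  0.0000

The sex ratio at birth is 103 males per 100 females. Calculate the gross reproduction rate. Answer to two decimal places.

Proportion female at birth = 100 / (100 + 103) = 0.49261.
Sum of ASFRs = 0.1410 + 0.2917 + 0.1893 + 0.0439 + 0.0024 + 0.0001 + 0.0000 = 0.6684
TFR = 5 × 0.6684 = 3.342
GRR = 0.49261 × 3.342 = 1.64630

1.65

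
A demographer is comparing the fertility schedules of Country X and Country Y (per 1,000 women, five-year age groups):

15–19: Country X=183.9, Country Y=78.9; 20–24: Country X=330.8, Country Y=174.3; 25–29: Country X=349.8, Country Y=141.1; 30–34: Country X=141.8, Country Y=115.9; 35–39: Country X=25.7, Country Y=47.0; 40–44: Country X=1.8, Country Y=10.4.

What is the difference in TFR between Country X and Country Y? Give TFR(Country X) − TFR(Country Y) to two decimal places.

Country X:
  Sum of ASFRs = 183.9 + 330.8 + 349.8 + 141.8 + 25.7 + 1.8 = 1033.8
  TFR = 5 × 1033.8 / 1000 = 5.169
Country Y:
  Sum of ASFRs = 78.9 + 174.3 + 141.1 + 115.9 + 47.0 + 10.4 = 567.6
  TFR = 5 × 567.6 / 1000 = 2.838
Difference = 5.169 − 2.838 = 2.331

2.33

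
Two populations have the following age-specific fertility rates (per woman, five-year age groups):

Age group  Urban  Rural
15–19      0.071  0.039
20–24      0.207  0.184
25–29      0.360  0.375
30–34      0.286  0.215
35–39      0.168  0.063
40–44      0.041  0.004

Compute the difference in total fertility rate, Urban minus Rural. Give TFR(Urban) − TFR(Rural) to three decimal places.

Urban:
  Sum of ASFRs = 0.071 + 0.207 + 0.360 + 0.286 + 0.168 + 0.041 = 1.133
  TFR = 5 × 1.133 = 5.665
Rural:
  Sum of ASFRs = 0.039 + 0.184 + 0.375 + 0.215 + 0.063 + 0.004 = 0.880
  TFR = 5 × 0.880 = 4.4
Difference = 5.665 − 4.4 = 1.265

1.265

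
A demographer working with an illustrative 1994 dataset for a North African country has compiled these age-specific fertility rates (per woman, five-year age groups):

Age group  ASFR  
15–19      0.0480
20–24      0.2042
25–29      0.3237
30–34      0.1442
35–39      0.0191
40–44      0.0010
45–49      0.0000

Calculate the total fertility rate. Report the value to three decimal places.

3.701

Sum of ASFRs = 0.0480 + 0.2042 + 0.3237 + 0.1442 + 0.0191 + 0.0010 + 0.0000 = 0.7402
TFR = 5 × 0.7402 = 3.701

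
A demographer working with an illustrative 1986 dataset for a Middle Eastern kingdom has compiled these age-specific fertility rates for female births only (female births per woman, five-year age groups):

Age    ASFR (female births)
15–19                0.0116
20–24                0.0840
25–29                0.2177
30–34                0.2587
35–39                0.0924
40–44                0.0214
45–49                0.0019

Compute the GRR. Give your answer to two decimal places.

3.44

Sum of female ASFRs = 0.0116 + 0.0840 + 0.2177 + 0.2587 + 0.0924 + 0.0214 + 0.0019 = 0.6877
GRR = 5 × 0.6877 = 3.4385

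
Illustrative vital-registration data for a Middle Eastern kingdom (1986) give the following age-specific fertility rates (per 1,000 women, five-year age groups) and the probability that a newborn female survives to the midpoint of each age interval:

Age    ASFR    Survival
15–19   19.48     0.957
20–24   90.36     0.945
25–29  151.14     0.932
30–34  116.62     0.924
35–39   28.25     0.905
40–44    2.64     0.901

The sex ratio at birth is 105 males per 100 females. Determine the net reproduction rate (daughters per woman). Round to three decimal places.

Proportion female at birth = 100 / (100 + 105) = 0.48780.
Weighting each age-specific rate by interval width and survival:
  15–19: 5 × 19.48/1000 × 0.957 = 0.09321
  20–24: 5 × 90.36/1000 × 0.945 = 0.42695
  25–29: 5 × 151.14/1000 × 0.932 = 0.70431
  30–34: 5 × 116.62/1000 × 0.924 = 0.53878
  35–39: 5 × 28.25/1000 × 0.905 = 0.12783
  40–44: 5 × 2.64/1000 × 0.901 = 0.01189
Sum = 1.90297
NRR = 0.48780 × 1.90297 = 0.92827
With NRR below 1 the population is below replacement fertility.

0.928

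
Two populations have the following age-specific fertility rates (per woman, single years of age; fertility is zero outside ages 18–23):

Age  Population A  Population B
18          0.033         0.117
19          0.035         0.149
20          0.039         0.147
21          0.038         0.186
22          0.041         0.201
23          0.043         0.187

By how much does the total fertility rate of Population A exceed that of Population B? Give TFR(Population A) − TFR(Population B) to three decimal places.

-0.758

Population A:
  Sum of ASFRs = 0.033 + 0.035 + 0.039 + 0.038 + 0.041 + 0.043 = 0.229
  TFR = 0.229
Population B:
  Sum of ASFRs = 0.117 + 0.149 + 0.147 + 0.186 + 0.201 + 0.187 = 0.987
  TFR = 0.987
Difference = 0.229 − 0.987 = -0.758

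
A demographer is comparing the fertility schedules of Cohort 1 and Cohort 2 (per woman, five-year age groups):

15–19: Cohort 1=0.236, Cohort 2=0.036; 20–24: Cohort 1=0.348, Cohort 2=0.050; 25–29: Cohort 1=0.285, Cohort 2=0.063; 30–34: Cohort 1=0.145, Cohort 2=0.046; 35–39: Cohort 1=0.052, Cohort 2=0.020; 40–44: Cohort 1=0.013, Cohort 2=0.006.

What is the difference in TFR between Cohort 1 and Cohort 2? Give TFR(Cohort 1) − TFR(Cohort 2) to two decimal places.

Cohort 1:
  Sum of ASFRs = 0.236 + 0.348 + 0.285 + 0.145 + 0.052 + 0.013 = 1.079
  TFR = 5 × 1.079 = 5.395
Cohort 2:
  Sum of ASFRs = 0.036 + 0.050 + 0.063 + 0.046 + 0.020 + 0.006 = 0.221
  TFR = 5 × 0.221 = 1.105
Difference = 5.395 − 1.105 = 4.29

4.29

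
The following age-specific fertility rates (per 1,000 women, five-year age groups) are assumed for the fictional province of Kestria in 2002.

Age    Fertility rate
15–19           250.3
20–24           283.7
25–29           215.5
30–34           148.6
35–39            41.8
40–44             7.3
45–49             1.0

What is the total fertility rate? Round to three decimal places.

Sum of ASFRs = 250.3 + 283.7 + 215.5 + 148.6 + 41.8 + 7.3 + 1.0 = 948.2
TFR = 5 × 948.2 / 1000 = 4.741

4.741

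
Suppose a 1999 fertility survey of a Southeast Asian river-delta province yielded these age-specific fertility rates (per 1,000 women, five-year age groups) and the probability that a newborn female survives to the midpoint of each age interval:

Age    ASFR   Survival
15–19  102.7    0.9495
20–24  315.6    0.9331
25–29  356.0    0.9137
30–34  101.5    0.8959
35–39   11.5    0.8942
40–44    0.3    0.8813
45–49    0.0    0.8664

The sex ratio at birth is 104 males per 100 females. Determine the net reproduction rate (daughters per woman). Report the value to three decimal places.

Proportion female at birth = 100 / (100 + 104) = 0.49020.
Per-age-group product (5 × ASFR × survival probability):
  15–19: 5 × 102.7/1000 × 0.9495 = 0.48757
  20–24: 5 × 315.6/1000 × 0.9331 = 1.47243
  25–29: 5 × 356.0/1000 × 0.9137 = 1.62639
  30–34: 5 × 101.5/1000 × 0.8959 = 0.45467
  35–39: 5 × 11.5/1000 × 0.8942 = 0.05142
  40–44: 5 × 0.3/1000 × 0.8813 = 0.00132
  45–49: 5 × 0.0/1000 × 0.8664 = 0.00000
Sum = 4.09380
NRR = 0.49020 × 4.09380 = 2.00678
NRR > 1, so each generation more than replaces itself.

2.007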